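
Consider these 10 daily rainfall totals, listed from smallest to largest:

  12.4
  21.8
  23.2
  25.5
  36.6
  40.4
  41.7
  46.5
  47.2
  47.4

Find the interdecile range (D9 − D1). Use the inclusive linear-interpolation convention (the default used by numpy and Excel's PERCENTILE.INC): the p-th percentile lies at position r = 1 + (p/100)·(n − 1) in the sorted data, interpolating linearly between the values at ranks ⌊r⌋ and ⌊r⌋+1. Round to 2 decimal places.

n = 10.
P10: r = 1.9; ranks 1–2 are 12.4, 21.8; interpolating gives 20.86.
P90: r = 9.1; ranks 9–10 are 47.2, 47.4; interpolating gives 47.22.
Difference: 47.22 − 20.86 = 26.36.

26.36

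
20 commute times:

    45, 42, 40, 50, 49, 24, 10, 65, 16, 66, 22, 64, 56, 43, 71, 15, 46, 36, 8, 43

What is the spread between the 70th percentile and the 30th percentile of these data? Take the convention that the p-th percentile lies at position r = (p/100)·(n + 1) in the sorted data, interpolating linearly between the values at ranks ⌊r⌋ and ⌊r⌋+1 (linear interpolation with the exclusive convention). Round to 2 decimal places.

Sorted: 8, 10, 15, 16, 22, 24, 36, 40, 42, 43, 43, 45, 46, 49, 50, 56, 64, 65, 66, 71.
n = 20.
P30: r = 6.3; ranks 6–7 are 24, 36; interpolating gives 27.6.
P70: r = 14.7; ranks 14–15 are 49, 50; interpolating gives 49.7.
Difference: 49.7 − 27.6 = 22.1.

22.10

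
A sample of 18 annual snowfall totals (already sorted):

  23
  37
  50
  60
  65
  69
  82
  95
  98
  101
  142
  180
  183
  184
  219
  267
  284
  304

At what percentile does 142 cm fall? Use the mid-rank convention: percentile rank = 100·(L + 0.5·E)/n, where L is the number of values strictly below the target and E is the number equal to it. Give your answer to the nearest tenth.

58.3

Count below 142: L = 10; count equal: E = 1; n = 18.
Percentile rank = 100·(10 + 0.5·1)/18 = 100·10.5/18 = 58.33.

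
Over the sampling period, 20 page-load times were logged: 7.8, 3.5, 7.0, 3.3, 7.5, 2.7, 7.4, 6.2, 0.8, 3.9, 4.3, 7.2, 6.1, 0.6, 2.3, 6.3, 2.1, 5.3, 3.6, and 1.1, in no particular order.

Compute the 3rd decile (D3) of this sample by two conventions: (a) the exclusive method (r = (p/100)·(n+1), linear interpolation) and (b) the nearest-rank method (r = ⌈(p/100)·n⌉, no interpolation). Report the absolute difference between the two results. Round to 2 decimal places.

Sorted: 0.6, 0.8, 1.1, 2.1, 2.3, 2.7, 3.3, 3.5, 3.6, 3.9, 4.3, 5.3, 6.1, 6.2, 6.3, 7.0, 7.2, 7.4, 7.5, 7.8.
n = 20.
(a) r = 6.3; between ranks 6 (2.7) and 7 (3.3): 2.88.
(b) the nearest-rank method: rank 6 → 2.7.
|2.88 − 2.7| = 0.18.

0.18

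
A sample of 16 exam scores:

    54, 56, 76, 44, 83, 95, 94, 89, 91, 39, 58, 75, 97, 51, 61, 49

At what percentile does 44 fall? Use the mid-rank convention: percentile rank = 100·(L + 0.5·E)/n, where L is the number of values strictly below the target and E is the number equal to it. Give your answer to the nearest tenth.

Sorted: 39, 44, 49, 51, 54, 56, 58, 61, 75, 76, 83, 89, 91, 94, 95, 97.
Count below 44: L = 1; count equal: E = 1; n = 16.
Percentile rank = 100·(1 + 0.5·1)/16 = 100·1.5/16 = 9.375.

9.4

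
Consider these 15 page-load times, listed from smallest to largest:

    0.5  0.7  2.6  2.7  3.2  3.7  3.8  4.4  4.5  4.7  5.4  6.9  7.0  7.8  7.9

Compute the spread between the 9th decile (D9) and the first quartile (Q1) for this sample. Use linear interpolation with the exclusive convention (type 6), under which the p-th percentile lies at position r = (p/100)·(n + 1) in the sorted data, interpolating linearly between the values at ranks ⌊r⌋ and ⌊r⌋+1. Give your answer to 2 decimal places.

n = 15.
P25: r = 4 (integer) → 2.7.
P90: r = 14.4; ranks 14–15 are 7.8, 7.9; interpolating gives 7.84.
Difference: 7.84 − 2.7 = 5.14.

5.14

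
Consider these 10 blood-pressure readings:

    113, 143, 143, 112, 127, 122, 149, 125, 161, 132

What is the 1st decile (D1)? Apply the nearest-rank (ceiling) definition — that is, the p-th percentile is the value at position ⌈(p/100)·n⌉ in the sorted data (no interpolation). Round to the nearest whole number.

112

Sorted: 112, 113, 122, 125, 127, 132, 143, 143, 149, 161.
n = 10.
Position = ⌈10/100 · 10⌉ = ⌈1⌉ = 1.
The value at rank 1 is 112.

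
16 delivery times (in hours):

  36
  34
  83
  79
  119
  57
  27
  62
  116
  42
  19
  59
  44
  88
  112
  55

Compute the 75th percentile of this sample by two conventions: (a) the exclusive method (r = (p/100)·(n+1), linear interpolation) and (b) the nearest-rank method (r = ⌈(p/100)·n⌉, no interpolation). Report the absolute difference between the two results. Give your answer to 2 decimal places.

Sorted: 19, 27, 34, 36, 42, 44, 55, 57, 59, 62, 79, 83, 88, 112, 116, 119.
n = 16.
(a) r = 12.75; between ranks 12 (83) and 13 (88): 86.75.
(b) the nearest-rank method: rank 12 → 83.
|86.75 − 83| = 3.75.

3.75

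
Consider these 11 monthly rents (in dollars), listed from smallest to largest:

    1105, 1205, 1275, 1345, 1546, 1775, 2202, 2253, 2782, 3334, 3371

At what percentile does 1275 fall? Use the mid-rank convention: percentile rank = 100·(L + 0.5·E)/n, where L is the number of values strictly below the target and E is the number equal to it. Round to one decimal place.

Count below 1275: L = 2; count equal: E = 1; n = 11.
Percentile rank = 100·(2 + 0.5·1)/11 = 100·2.5/11 = 22.73.

22.7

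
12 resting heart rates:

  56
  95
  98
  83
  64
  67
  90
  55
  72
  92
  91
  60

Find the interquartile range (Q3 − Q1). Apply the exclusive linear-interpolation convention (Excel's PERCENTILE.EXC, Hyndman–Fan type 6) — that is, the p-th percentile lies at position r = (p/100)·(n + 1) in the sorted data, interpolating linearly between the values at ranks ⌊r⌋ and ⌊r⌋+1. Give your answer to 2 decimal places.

30.75

Sorted: 55, 56, 60, 64, 67, 72, 83, 90, 91, 92, 95, 98.
n = 12.
P25: r = 3.25; ranks 3–4 are 60, 64; interpolating gives 61.
P75: r = 9.75; ranks 9–10 are 91, 92; interpolating gives 91.75.
Difference: 91.75 − 61 = 30.75.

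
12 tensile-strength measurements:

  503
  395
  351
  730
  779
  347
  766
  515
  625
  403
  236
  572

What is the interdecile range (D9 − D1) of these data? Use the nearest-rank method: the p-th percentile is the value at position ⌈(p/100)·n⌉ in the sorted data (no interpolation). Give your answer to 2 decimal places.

Sorted: 236, 347, 351, 395, 403, 503, 515, 572, 625, 730, 766, 779.
n = 12.
P10: rank ⌈10/100·12⌉ = 2 → 347.
P90: rank ⌈90/100·12⌉ = 11 → 766.
Difference: 766 − 347 = 419.

419.00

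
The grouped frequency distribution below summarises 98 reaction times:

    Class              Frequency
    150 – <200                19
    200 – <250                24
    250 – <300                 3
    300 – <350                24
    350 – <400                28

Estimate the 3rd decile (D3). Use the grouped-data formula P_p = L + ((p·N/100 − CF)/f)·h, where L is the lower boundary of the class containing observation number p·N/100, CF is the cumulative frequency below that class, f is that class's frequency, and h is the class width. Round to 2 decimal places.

N = 98; target position k = 30/100 · 98 = 29.4.
Cumulative frequencies: 19, 43, 46, 70, 98.
Observation 29.4 falls in the class 200 – <250.
L = 200, CF = 19, f = 24, h = 50.
P30 = 200 + ((29.4 − 19)/24)·50 = 200 + 21.6667 = 221.667.

221.67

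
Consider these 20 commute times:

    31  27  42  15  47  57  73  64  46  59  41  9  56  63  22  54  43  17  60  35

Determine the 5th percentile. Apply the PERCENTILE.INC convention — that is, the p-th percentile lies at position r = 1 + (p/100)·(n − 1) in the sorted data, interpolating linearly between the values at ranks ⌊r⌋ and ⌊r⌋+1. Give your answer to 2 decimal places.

Sorted: 9, 15, 17, 22, 27, 31, 35, 41, 42, 43, 46, 47, 54, 56, 57, 59, 60, 63, 64, 73.
n = 20.
r = 1 + (5/100)·(20 − 1) = 1 + 0.95 = 1.95.
Rank 1 is 9 and rank 2 is 15.
Interpolate: 9 + 0.95·(15 − 9) = 9 + 0.95·6 = 14.7.

14.70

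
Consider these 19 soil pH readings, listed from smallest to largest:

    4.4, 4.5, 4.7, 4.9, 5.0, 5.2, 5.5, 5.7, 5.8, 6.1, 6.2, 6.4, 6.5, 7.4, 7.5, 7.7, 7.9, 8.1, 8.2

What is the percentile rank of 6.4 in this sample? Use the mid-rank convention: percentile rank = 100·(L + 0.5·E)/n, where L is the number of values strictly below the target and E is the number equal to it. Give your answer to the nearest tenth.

60.5

Count below 6.4: L = 11; count equal: E = 1; n = 19.
Percentile rank = 100·(11 + 0.5·1)/19 = 100·11.5/19 = 60.53.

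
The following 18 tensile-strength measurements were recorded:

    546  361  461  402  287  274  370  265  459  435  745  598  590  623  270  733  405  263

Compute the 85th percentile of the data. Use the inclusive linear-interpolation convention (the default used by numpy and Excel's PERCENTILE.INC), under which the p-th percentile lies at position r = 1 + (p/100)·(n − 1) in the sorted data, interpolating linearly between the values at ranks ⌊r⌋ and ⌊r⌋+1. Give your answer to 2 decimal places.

609.25

Sorted: 263, 265, 270, 274, 287, 361, 370, 402, 405, 435, 459, 461, 546, 590, 598, 623, 733, 745.
n = 18.
r = 1 + (85/100)·(18 − 1) = 1 + 14.45 = 15.45.
Rank 15 is 598 and rank 16 is 623.
Interpolate: 598 + 0.45·(623 − 598) = 598 + 0.45·25 = 609.25.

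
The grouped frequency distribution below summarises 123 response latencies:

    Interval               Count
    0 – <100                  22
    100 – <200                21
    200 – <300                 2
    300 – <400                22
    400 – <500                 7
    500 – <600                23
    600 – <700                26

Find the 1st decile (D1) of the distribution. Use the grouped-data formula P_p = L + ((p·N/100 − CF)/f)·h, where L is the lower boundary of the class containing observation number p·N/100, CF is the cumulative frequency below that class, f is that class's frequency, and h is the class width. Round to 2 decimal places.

N = 123; target position k = 10/100 · 123 = 12.3.
Cumulative frequencies: 22, 43, 45, 67, 74, 97, 123.
Observation 12.3 falls in the class 0 – <100.
L = 0, CF = 0, f = 22, h = 100.
P10 = 0 + ((12.3 − 0)/22)·100 = 0 + 55.9091 = 55.9091.

55.91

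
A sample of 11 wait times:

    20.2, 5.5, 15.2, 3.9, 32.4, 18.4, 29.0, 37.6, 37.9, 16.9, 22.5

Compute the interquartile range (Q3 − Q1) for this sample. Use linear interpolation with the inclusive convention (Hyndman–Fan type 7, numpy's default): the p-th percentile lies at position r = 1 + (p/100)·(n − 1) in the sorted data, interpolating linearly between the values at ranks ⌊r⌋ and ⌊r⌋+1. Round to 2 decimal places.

Sorted: 3.9, 5.5, 15.2, 16.9, 18.4, 20.2, 22.5, 29.0, 32.4, 37.6, 37.9.
n = 11.
P25: r = 3.5; ranks 3–4 are 15.2, 16.9; interpolating gives 16.05.
P75: r = 8.5; ranks 8–9 are 29.0, 32.4; interpolating gives 30.7.
Difference: 30.7 − 16.05 = 14.65.

14.65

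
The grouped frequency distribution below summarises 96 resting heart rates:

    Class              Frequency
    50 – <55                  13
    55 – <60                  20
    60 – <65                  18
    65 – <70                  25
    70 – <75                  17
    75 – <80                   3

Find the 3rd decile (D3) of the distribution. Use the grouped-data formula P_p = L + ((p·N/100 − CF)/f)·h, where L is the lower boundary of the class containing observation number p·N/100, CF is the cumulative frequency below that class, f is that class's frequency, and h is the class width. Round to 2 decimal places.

N = 96; target position k = 30/100 · 96 = 28.8.
Cumulative frequencies: 13, 33, 51, 76, 93, 96.
Observation 28.8 falls in the class 55 – <60.
L = 55, CF = 13, f = 20, h = 5.
P30 = 55 + ((28.8 − 13)/20)·5 = 55 + 3.95 = 58.95.

58.95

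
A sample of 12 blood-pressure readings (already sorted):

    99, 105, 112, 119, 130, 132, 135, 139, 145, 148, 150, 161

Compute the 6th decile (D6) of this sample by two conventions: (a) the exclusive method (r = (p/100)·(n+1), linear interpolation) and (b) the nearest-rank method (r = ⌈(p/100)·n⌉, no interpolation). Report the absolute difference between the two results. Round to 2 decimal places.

0.80

n = 12.
(a) r = 7.8; between ranks 7 (135) and 8 (139): 138.2.
(b) the nearest-rank method: rank 8 → 139.
|138.2 − 139| = 0.8.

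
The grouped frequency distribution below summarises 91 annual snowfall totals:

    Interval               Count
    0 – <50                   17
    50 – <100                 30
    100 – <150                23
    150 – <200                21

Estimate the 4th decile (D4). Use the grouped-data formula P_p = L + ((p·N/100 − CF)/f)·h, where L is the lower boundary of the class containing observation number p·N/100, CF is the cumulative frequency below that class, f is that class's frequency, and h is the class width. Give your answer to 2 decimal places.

N = 91; target position k = 40/100 · 91 = 36.4.
Cumulative frequencies: 17, 47, 70, 91.
Observation 36.4 falls in the class 50 – <100.
L = 50, CF = 17, f = 30, h = 50.
P40 = 50 + ((36.4 − 17)/30)·50 = 50 + 32.3333 = 82.3333.

82.33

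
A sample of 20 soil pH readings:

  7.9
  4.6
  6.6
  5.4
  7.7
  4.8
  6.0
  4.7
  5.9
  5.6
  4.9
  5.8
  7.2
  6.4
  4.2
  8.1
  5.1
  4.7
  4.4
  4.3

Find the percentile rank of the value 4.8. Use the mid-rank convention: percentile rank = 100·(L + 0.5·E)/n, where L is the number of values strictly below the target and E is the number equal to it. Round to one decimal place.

Sorted: 4.2, 4.3, 4.4, 4.6, 4.7, 4.7, 4.8, 4.9, 5.1, 5.4, 5.6, 5.8, 5.9, 6.0, 6.4, 6.6, 7.2, 7.7, 7.9, 8.1.
Count below 4.8: L = 6; count equal: E = 1; n = 20.
Percentile rank = 100·(6 + 0.5·1)/20 = 100·6.5/20 = 32.5.

32.5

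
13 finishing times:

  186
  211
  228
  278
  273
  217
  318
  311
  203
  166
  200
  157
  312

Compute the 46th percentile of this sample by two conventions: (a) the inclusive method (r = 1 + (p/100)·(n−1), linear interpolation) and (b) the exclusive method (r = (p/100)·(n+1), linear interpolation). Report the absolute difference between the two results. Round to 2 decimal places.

Sorted: 157, 166, 186, 200, 203, 211, 217, 228, 273, 278, 311, 312, 318.
n = 13.
(a) r = 6.52; between ranks 6 (211) and 7 (217): 214.12.
(b) r = 6.44; between ranks 6 (211) and 7 (217): 213.64.
|214.12 − 213.64| = 0.48.

0.48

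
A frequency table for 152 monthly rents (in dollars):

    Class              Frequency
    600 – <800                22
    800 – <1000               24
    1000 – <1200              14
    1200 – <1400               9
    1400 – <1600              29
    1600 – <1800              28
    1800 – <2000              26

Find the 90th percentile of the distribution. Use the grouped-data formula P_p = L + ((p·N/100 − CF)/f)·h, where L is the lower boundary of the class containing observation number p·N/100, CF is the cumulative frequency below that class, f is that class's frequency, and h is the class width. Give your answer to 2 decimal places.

1883.08

N = 152; target position k = 90/100 · 152 = 136.8.
Cumulative frequencies: 22, 46, 60, 69, 98, 126, 152.
Observation 136.8 falls in the class 1800 – <2000.
L = 1800, CF = 126, f = 26, h = 200.
P90 = 1800 + ((136.8 − 126)/26)·200 = 1800 + 83.0769 = 1883.08.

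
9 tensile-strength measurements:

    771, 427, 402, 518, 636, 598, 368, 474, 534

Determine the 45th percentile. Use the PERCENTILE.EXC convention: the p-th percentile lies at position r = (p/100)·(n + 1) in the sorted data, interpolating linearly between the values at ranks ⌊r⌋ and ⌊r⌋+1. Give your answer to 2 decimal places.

Sorted: 368, 402, 427, 474, 518, 534, 598, 636, 771.
n = 9.
r = (45/100)·(9 + 1) = 4.5.
Rank 4 is 474 and rank 5 is 518.
Interpolate: 474 + 0.5·(518 − 474) = 474 + 0.5·44 = 496.

496.00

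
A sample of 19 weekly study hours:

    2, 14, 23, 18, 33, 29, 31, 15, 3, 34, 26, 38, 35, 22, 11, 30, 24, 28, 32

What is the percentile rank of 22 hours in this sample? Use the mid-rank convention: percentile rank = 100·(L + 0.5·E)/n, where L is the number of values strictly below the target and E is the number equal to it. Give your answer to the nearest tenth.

Sorted: 2, 3, 11, 14, 15, 18, 22, 23, 24, 26, 28, 29, 30, 31, 32, 33, 34, 35, 38.
Count below 22: L = 6; count equal: E = 1; n = 19.
Percentile rank = 100·(6 + 0.5·1)/19 = 100·6.5/19 = 34.21.

34.2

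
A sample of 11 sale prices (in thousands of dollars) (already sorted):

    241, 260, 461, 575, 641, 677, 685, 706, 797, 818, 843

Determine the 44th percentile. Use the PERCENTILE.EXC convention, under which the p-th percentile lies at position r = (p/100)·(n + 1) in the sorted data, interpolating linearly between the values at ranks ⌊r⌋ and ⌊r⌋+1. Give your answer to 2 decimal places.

651.08

n = 11.
r = (44/100)·(11 + 1) = 5.28.
Rank 5 is 641 and rank 6 is 677.
Interpolate: 641 + 0.28·(677 − 641) = 641 + 0.28·36 = 651.08.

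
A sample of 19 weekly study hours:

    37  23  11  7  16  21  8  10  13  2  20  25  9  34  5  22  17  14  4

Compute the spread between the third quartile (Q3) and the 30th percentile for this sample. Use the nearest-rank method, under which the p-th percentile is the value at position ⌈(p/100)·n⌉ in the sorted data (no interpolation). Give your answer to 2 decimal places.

Sorted: 2, 4, 5, 7, 8, 9, 10, 11, 13, 14, 16, 17, 20, 21, 22, 23, 25, 34, 37.
n = 19.
P30: rank ⌈30/100·19⌉ = 6 → 9.
P75: rank ⌈75/100·19⌉ = 15 → 22.
Difference: 22 − 9 = 13.

13.00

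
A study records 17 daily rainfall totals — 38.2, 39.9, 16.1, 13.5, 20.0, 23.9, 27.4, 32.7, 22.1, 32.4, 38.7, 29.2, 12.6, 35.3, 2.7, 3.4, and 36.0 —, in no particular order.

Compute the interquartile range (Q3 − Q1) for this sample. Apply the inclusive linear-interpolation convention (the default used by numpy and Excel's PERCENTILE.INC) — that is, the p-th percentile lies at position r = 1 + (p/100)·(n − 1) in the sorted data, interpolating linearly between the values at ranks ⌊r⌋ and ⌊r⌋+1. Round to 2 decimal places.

Sorted: 2.7, 3.4, 12.6, 13.5, 16.1, 20.0, 22.1, 23.9, 27.4, 29.2, 32.4, 32.7, 35.3, 36.0, 38.2, 38.7, 39.9.
n = 17.
P25: r = 5 (integer) → 16.1.
P75: r = 13 (integer) → 35.3.
Difference: 35.3 − 16.1 = 19.2.

19.20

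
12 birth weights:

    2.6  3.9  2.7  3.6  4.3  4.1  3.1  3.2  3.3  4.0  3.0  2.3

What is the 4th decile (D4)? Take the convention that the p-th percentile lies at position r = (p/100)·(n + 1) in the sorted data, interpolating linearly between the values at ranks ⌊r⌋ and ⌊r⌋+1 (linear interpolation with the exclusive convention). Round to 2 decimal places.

Sorted: 2.3, 2.6, 2.7, 3.0, 3.1, 3.2, 3.3, 3.6, 3.9, 4.0, 4.1, 4.3.
n = 12.
r = (40/100)·(12 + 1) = 5.2.
Rank 5 is 3.1 and rank 6 is 3.2.
Interpolate: 3.1 + 0.2·(3.2 − 3.1) = 3.1 + 0.2·0.1 = 3.12.

3.12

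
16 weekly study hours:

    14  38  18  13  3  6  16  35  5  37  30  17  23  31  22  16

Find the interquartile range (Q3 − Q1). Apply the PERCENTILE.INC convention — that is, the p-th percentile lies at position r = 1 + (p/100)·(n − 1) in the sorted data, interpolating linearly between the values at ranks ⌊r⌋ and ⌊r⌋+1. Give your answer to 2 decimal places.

16.50

Sorted: 3, 5, 6, 13, 14, 16, 16, 17, 18, 22, 23, 30, 31, 35, 37, 38.
n = 16.
P25: r = 4.75; ranks 4–5 are 13, 14; interpolating gives 13.75.
P75: r = 12.25; ranks 12–13 are 30, 31; interpolating gives 30.25.
Difference: 30.25 − 13.75 = 16.5.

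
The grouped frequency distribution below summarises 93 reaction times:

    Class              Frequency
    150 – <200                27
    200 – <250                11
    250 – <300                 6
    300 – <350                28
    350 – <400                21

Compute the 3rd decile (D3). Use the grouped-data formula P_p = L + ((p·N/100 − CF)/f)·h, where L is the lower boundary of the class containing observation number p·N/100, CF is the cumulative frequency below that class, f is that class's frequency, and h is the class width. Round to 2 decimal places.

N = 93; target position k = 30/100 · 93 = 27.9.
Cumulative frequencies: 27, 38, 44, 72, 93.
Observation 27.9 falls in the class 200 – <250.
L = 200, CF = 27, f = 11, h = 50.
P30 = 200 + ((27.9 − 27)/11)·50 = 200 + 4.09091 = 204.091.

204.09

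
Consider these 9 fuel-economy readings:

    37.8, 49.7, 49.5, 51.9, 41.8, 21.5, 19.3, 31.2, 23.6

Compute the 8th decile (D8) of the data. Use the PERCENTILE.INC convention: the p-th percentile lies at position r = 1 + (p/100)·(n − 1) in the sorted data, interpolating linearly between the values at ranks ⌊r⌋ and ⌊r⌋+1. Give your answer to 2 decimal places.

Sorted: 19.3, 21.5, 23.6, 31.2, 37.8, 41.8, 49.5, 49.7, 51.9.
n = 9.
r = 1 + (80/100)·(9 − 1) = 1 + 6.4 = 7.4.
Rank 7 is 49.5 and rank 8 is 49.7.
Interpolate: 49.5 + 0.4·(49.7 − 49.5) = 49.5 + 0.4·0.2 = 49.58.

49.58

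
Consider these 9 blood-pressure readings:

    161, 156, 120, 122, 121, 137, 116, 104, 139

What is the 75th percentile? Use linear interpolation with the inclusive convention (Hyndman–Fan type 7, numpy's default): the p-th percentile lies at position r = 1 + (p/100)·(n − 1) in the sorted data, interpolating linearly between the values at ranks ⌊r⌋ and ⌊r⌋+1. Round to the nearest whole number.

139

Sorted: 104, 116, 120, 121, 122, 137, 139, 156, 161.
n = 9.
r = 1 + (75/100)·(9 − 1) = 1 + 6 = 7.
r is an integer, so P75 is the value at rank 7: 139.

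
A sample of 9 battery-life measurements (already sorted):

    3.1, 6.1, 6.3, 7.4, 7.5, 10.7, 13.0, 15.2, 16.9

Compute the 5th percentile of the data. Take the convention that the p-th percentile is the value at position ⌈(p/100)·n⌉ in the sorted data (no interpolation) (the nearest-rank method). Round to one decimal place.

n = 9.
Position = ⌈5/100 · 9⌉ = ⌈0.45⌉ = 1.
The value at rank 1 is 3.1.

3.1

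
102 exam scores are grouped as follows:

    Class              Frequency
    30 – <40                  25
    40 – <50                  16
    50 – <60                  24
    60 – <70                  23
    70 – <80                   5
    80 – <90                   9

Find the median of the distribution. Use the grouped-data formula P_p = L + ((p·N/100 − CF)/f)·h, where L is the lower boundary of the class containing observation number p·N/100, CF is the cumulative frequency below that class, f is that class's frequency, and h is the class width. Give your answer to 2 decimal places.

N = 102; target position k = 50/100 · 102 = 51.
Cumulative frequencies: 25, 41, 65, 88, 93, 102.
Observation 51 falls in the class 50 – <60.
L = 50, CF = 41, f = 24, h = 10.
P50 = 50 + ((51 − 41)/24)·10 = 50 + 4.16667 = 54.1667.

54.17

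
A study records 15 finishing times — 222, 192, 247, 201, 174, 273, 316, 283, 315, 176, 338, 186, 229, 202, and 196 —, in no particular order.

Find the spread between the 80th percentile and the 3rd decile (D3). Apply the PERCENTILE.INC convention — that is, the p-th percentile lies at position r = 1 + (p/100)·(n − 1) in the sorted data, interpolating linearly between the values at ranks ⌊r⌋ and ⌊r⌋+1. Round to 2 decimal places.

Sorted: 174, 176, 186, 192, 196, 201, 202, 222, 229, 247, 273, 283, 315, 316, 338.
n = 15.
P30: r = 5.2; ranks 5–6 are 196, 201; interpolating gives 197.
P80: r = 12.2; ranks 12–13 are 283, 315; interpolating gives 289.4.
Difference: 289.4 − 197 = 92.4.

92.40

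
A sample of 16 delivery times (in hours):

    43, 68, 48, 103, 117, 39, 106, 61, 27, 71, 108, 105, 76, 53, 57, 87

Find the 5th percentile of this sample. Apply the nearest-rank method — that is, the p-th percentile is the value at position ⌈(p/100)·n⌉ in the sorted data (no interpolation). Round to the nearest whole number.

27

Sorted: 27, 39, 43, 48, 53, 57, 61, 68, 71, 76, 87, 103, 105, 106, 108, 117.
n = 16.
Position = ⌈5/100 · 16⌉ = ⌈0.8⌉ = 1.
The value at rank 1 is 27.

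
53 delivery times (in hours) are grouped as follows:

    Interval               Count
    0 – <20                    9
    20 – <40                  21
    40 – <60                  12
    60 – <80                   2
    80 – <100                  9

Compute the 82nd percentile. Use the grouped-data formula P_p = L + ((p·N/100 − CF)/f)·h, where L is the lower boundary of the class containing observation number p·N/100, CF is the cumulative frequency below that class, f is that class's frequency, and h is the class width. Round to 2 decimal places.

74.60

N = 53; target position k = 82/100 · 53 = 43.46.
Cumulative frequencies: 9, 30, 42, 44, 53.
Observation 43.46 falls in the class 60 – <80.
L = 60, CF = 42, f = 2, h = 20.
P82 = 60 + ((43.46 − 42)/2)·20 = 60 + 14.6 = 74.6.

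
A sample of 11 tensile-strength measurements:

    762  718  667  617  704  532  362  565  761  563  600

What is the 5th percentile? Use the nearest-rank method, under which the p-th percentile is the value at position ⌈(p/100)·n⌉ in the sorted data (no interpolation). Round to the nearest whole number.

Sorted: 362, 532, 563, 565, 600, 617, 667, 704, 718, 761, 762.
n = 11.
Position = ⌈5/100 · 11⌉ = ⌈0.55⌉ = 1.
The value at rank 1 is 362.

362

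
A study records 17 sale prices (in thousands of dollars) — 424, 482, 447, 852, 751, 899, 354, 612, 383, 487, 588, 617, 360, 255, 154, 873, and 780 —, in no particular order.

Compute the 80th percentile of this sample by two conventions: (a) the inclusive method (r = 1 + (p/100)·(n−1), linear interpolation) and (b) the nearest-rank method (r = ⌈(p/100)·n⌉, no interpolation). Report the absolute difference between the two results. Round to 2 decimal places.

Sorted: 154, 255, 354, 360, 383, 424, 447, 482, 487, 588, 612, 617, 751, 780, 852, 873, 899.
n = 17.
(a) r = 13.8; between ranks 13 (751) and 14 (780): 774.2.
(b) the nearest-rank method: rank 14 → 780.
|774.2 − 780| = 5.8.

5.80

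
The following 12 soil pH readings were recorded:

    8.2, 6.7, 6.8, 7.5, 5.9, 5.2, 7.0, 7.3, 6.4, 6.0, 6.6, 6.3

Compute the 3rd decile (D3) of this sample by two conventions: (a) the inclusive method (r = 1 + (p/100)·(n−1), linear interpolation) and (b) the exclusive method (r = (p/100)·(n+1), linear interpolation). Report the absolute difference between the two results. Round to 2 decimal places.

0.06

Sorted: 5.2, 5.9, 6.0, 6.3, 6.4, 6.6, 6.7, 6.8, 7.0, 7.3, 7.5, 8.2.
n = 12.
(a) r = 4.3; between ranks 4 (6.3) and 5 (6.4): 6.33.
(b) r = 3.9; between ranks 3 (6.0) and 4 (6.3): 6.27.
|6.33 − 6.27| = 0.06.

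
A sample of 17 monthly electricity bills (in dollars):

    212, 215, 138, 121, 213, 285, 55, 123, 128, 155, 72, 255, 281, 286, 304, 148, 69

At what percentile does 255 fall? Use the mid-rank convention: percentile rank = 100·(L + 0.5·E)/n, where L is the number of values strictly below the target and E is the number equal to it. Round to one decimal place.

73.5

Sorted: 55, 69, 72, 121, 123, 128, 138, 148, 155, 212, 213, 215, 255, 281, 285, 286, 304.
Count below 255: L = 12; count equal: E = 1; n = 17.
Percentile rank = 100·(12 + 0.5·1)/17 = 100·12.5/17 = 73.53.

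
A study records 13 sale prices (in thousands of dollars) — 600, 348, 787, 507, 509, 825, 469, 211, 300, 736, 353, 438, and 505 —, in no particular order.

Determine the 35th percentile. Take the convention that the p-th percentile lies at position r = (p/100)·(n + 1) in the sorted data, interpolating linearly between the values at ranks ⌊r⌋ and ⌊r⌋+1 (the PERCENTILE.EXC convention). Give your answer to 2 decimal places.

Sorted: 211, 300, 348, 353, 438, 469, 505, 507, 509, 600, 736, 787, 825.
n = 13.
r = (35/100)·(13 + 1) = 4.9.
Rank 4 is 353 and rank 5 is 438.
Interpolate: 353 + 0.9·(438 − 353) = 353 + 0.9·85 = 429.5.

429.50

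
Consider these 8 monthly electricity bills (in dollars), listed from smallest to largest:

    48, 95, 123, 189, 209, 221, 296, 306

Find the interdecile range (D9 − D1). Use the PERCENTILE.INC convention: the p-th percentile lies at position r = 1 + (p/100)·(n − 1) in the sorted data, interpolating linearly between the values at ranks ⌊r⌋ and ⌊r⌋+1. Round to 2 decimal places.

n = 8.
P10: r = 1.7; ranks 1–2 are 48, 95; interpolating gives 80.9.
P90: r = 7.3; ranks 7–8 are 296, 306; interpolating gives 299.
Difference: 299 − 80.9 = 218.1.

218.10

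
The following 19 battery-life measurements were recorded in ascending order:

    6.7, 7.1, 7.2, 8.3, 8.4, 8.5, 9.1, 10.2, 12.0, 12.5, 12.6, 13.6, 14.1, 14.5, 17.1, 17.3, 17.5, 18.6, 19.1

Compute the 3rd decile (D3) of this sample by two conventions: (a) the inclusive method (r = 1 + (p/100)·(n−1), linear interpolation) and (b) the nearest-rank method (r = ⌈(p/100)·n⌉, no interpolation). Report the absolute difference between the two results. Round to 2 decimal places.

0.24

n = 19.
(a) r = 6.4; between ranks 6 (8.5) and 7 (9.1): 8.74.
(b) the nearest-rank method: rank 6 → 8.5.
|8.74 − 8.5| = 0.24.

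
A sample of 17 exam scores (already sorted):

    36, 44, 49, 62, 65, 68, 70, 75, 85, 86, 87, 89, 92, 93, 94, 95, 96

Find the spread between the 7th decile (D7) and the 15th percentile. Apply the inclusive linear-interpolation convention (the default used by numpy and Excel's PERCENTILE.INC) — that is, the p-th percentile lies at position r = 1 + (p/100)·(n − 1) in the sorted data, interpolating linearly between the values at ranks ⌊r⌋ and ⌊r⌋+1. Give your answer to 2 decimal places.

35.40

n = 17.
P15: r = 3.4; ranks 3–4 are 49, 62; interpolating gives 54.2.
P70: r = 12.2; ranks 12–13 are 89, 92; interpolating gives 89.6.
Difference: 89.6 − 54.2 = 35.4.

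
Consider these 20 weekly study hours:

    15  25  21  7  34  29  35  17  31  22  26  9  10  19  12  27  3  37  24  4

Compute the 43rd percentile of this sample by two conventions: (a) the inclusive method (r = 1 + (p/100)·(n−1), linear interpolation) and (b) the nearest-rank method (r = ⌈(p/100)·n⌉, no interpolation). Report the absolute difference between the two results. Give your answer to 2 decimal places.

Sorted: 3, 4, 7, 9, 10, 12, 15, 17, 19, 21, 22, 24, 25, 26, 27, 29, 31, 34, 35, 37.
n = 20.
(a) r = 9.17; between ranks 9 (19) and 10 (21): 19.34.
(b) the nearest-rank method: rank 9 → 19.
|19.34 − 19| = 0.34.

0.34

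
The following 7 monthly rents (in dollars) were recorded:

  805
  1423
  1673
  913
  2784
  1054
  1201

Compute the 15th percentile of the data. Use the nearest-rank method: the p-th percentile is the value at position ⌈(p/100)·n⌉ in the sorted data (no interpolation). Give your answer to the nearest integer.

913

Sorted: 805, 913, 1054, 1201, 1423, 1673, 2784.
n = 7.
Position = ⌈15/100 · 7⌉ = ⌈1.05⌉ = 2.
The value at rank 2 is 913.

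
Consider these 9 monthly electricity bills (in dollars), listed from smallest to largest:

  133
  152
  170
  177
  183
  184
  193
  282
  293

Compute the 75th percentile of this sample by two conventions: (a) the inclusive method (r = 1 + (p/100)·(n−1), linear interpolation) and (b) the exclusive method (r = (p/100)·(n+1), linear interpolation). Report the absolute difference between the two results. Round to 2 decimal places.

44.50

n = 9.
(a) r = 7 → value at rank 7 = 193.
(b) r = 7.5; between ranks 7 (193) and 8 (282): 237.5.
|193 − 237.5| = 44.5.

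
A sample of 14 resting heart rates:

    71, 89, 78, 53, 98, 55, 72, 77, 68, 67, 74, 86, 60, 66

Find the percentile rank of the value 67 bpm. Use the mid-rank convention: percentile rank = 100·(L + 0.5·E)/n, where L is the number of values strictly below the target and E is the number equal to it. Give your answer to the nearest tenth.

Sorted: 53, 55, 60, 66, 67, 68, 71, 72, 74, 77, 78, 86, 89, 98.
Count below 67: L = 4; count equal: E = 1; n = 14.
Percentile rank = 100·(4 + 0.5·1)/14 = 100·4.5/14 = 32.14.

32.1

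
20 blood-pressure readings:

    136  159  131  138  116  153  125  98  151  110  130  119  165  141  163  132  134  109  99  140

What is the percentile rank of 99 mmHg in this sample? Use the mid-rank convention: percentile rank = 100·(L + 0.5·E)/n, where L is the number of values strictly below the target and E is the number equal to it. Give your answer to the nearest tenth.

7.5

Sorted: 98, 99, 109, 110, 116, 119, 125, 130, 131, 132, 134, 136, 138, 140, 141, 151, 153, 159, 163, 165.
Count below 99: L = 1; count equal: E = 1; n = 20.
Percentile rank = 100·(1 + 0.5·1)/20 = 100·1.5/20 = 7.5.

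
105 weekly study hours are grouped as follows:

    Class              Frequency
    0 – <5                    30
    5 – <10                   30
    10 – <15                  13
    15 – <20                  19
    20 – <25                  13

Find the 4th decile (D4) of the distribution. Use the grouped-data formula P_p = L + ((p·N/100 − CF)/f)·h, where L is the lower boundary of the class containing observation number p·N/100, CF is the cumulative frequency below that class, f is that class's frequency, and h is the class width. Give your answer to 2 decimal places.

N = 105; target position k = 40/100 · 105 = 42.
Cumulative frequencies: 30, 60, 73, 92, 105.
Observation 42 falls in the class 5 – <10.
L = 5, CF = 30, f = 30, h = 5.
P40 = 5 + ((42 − 30)/30)·5 = 5 + 2 = 7.

7.00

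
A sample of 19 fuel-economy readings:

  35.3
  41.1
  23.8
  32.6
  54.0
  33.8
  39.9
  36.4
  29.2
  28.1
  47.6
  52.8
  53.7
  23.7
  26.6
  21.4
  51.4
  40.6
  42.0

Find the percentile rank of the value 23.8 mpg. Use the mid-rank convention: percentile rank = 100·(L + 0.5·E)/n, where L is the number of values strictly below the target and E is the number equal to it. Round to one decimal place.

Sorted: 21.4, 23.7, 23.8, 26.6, 28.1, 29.2, 32.6, 33.8, 35.3, 36.4, 39.9, 40.6, 41.1, 42.0, 47.6, 51.4, 52.8, 53.7, 54.0.
Count below 23.8: L = 2; count equal: E = 1; n = 19.
Percentile rank = 100·(2 + 0.5·1)/19 = 100·2.5/19 = 13.16.

13.2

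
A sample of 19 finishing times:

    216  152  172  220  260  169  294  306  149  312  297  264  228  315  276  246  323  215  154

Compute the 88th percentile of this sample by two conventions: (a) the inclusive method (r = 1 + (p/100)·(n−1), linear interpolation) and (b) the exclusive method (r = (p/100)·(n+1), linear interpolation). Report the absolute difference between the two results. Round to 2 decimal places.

2.76

Sorted: 149, 152, 154, 169, 172, 215, 216, 220, 228, 246, 260, 264, 276, 294, 297, 306, 312, 315, 323.
n = 19.
(a) r = 16.84; between ranks 16 (306) and 17 (312): 311.04.
(b) r = 17.6; between ranks 17 (312) and 18 (315): 313.8.
|311.04 − 313.8| = 2.76.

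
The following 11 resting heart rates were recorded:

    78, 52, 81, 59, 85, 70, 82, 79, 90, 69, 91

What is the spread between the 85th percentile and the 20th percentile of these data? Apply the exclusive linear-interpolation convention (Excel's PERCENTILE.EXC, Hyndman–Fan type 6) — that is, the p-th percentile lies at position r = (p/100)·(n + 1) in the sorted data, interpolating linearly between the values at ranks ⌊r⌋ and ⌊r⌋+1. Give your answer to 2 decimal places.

Sorted: 52, 59, 69, 70, 78, 79, 81, 82, 85, 90, 91.
n = 11.
P20: r = 2.4; ranks 2–3 are 59, 69; interpolating gives 63.
P85: r = 10.2; ranks 10–11 are 90, 91; interpolating gives 90.2.
Difference: 90.2 − 63 = 27.2.

27.20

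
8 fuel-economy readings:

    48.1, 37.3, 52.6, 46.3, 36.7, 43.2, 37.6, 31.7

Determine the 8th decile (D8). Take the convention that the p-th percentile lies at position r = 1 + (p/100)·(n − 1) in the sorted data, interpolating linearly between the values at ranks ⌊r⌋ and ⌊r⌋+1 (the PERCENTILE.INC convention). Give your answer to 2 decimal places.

47.38

Sorted: 31.7, 36.7, 37.3, 37.6, 43.2, 46.3, 48.1, 52.6.
n = 8.
r = 1 + (80/100)·(8 − 1) = 1 + 5.6 = 6.6.
Rank 6 is 46.3 and rank 7 is 48.1.
Interpolate: 46.3 + 0.6·(48.1 − 46.3) = 46.3 + 0.6·1.8 = 47.38.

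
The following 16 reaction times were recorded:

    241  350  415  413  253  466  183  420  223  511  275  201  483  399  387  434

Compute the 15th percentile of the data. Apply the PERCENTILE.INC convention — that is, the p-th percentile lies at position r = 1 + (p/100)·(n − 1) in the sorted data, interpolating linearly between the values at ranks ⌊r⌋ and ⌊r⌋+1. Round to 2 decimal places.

Sorted: 183, 201, 223, 241, 253, 275, 350, 387, 399, 413, 415, 420, 434, 466, 483, 511.
n = 16.
r = 1 + (15/100)·(16 − 1) = 1 + 2.25 = 3.25.
Rank 3 is 223 and rank 4 is 241.
Interpolate: 223 + 0.25·(241 − 223) = 223 + 0.25·18 = 227.5.

227.50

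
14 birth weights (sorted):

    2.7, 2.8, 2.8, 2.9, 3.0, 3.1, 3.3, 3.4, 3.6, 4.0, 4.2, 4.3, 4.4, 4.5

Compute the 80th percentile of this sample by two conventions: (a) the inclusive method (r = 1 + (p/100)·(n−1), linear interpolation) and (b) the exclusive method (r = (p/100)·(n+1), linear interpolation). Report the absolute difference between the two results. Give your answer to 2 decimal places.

n = 14.
(a) r = 11.4; between ranks 11 (4.2) and 12 (4.3): 4.24.
(b) r = 12 → value at rank 12 = 4.3.
|4.24 − 4.3| = 0.06.

0.06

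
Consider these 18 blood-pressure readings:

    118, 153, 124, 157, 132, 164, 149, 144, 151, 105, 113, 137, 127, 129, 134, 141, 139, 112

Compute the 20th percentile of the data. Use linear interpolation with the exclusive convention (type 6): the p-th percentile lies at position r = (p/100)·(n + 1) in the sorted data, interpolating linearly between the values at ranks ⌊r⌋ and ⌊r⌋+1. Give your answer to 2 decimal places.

Sorted: 105, 112, 113, 118, 124, 127, 129, 132, 134, 137, 139, 141, 144, 149, 151, 153, 157, 164.
n = 18.
r = (20/100)·(18 + 1) = 3.8.
Rank 3 is 113 and rank 4 is 118.
Interpolate: 113 + 0.8·(118 − 113) = 113 + 0.8·5 = 117.

117.00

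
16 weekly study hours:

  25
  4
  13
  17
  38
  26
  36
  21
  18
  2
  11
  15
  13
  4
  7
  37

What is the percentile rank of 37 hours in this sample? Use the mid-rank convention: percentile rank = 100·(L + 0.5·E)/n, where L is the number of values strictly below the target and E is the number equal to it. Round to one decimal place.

Sorted: 2, 4, 4, 7, 11, 13, 13, 15, 17, 18, 21, 25, 26, 36, 37, 38.
Count below 37: L = 14; count equal: E = 1; n = 16.
Percentile rank = 100·(14 + 0.5·1)/16 = 100·14.5/16 = 90.62.

90.6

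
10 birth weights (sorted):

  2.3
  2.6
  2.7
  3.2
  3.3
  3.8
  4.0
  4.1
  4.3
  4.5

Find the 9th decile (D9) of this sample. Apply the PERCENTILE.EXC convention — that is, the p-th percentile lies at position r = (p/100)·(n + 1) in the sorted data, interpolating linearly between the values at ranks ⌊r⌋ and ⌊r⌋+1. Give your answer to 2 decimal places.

n = 10.
r = (90/100)·(10 + 1) = 9.9.
Rank 9 is 4.3 and rank 10 is 4.5.
Interpolate: 4.3 + 0.9·(4.5 − 4.3) = 4.3 + 0.9·0.2 = 4.48.

4.48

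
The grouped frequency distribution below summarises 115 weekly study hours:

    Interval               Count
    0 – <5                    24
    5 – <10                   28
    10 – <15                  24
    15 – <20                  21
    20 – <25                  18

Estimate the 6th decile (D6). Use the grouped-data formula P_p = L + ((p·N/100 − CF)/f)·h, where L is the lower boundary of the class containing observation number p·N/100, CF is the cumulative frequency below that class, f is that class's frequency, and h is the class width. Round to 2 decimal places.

13.54

N = 115; target position k = 60/100 · 115 = 69.
Cumulative frequencies: 24, 52, 76, 97, 115.
Observation 69 falls in the class 10 – <15.
L = 10, CF = 52, f = 24, h = 5.
P60 = 10 + ((69 − 52)/24)·5 = 10 + 3.54167 = 13.5417.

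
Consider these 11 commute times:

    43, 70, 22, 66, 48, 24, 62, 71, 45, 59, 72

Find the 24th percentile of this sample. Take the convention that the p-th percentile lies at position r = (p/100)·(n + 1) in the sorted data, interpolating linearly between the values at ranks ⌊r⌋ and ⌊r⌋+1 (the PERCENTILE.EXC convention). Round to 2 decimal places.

40.72

Sorted: 22, 24, 43, 45, 48, 59, 62, 66, 70, 71, 72.
n = 11.
r = (24/100)·(11 + 1) = 2.88.
Rank 2 is 24 and rank 3 is 43.
Interpolate: 24 + 0.88·(43 − 24) = 24 + 0.88·19 = 40.72.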